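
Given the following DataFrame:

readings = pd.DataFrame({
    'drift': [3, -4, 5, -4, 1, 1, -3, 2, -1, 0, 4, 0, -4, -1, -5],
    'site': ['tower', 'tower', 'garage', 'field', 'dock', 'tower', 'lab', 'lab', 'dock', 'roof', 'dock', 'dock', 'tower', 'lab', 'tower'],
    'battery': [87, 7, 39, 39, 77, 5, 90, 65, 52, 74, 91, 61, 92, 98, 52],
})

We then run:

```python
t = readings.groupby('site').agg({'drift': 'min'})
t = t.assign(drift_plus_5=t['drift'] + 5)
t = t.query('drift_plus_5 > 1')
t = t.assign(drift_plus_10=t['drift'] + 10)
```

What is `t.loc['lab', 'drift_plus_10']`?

7

group by site, min of drift:
        drift
site         
dock       -1
field      -4
garage      5
lab        -3
roof        0
tower      -5
add column drift_plus_5 = t['drift'] + 5:
        drift  drift_plus_5
site                       
dock       -1             4
field      -4             1
garage      5            10
lab        -3             2
roof        0             5
tower      -5             0
filter rows where drift_plus_5 > 1:
        drift  drift_plus_5
site                       
dock       -1             4
garage      5            10
lab        -3             2
roof        0             5
add column drift_plus_10 = t['drift'] + 10:
        drift  drift_plus_5  drift_plus_10
site                                      
dock       -1             4              9
garage      5            10             15
lab        -3             2              7
roof        0             5             10
Hence 7.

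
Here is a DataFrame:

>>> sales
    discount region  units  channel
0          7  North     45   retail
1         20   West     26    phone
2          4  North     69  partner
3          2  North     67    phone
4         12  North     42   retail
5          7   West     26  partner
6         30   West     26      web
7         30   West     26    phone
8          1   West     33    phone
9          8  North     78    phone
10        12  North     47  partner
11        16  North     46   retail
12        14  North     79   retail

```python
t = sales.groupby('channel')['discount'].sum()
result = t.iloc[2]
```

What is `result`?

group by channel, sum of discount:
channel
partner    23
phone      61
retail     49
web        30
Name: discount, dtype: int64
value at position 2 → 49

49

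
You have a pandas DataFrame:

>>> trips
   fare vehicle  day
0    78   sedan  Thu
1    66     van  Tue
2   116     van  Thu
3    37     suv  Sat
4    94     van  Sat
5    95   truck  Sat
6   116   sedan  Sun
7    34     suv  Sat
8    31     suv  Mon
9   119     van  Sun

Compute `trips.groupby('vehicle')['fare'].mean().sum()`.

group by vehicle, mean of fare:
vehicle
sedan    97.00
suv      34.00
truck    95.00
van      98.75
Name: fare, dtype: float64

324.75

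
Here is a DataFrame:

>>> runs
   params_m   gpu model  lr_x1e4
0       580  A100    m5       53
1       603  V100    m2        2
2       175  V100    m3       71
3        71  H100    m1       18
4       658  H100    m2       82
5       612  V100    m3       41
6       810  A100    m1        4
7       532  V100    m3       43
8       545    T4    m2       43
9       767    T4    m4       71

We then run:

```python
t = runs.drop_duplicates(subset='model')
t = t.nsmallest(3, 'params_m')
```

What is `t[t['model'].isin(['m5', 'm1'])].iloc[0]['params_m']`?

drop duplicate model (keep=first):
   params_m   gpu model  lr_x1e4
0       580  A100    m5       53
1       603  V100    m2        2
2       175  V100    m3       71
3        71  H100    m1       18
9       767    T4    m4       71
take 3 rows with smallest params_m:
   params_m   gpu model  lr_x1e4
3        71  H100    m1       18
2       175  V100    m3       71
0       580  A100    m5       53
filter rows where model in ['m5', 'm1']:
   params_m   gpu model  lr_x1e4
3        71  H100    m1       18
0       580  A100    m5       53

71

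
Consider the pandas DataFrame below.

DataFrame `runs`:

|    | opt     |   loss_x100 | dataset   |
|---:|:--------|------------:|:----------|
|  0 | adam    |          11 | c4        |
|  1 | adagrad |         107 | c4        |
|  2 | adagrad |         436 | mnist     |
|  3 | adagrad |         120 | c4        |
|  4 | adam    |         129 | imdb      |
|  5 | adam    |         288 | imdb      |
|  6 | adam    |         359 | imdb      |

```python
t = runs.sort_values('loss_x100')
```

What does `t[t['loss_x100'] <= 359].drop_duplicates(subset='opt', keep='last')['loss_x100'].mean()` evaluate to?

239.5

sort by loss_x100:
       opt  loss_x100 dataset
0     adam         11      c4
1  adagrad        107      c4
3  adagrad        120      c4
4     adam        129    imdb
5     adam        288    imdb
6     adam        359    imdb
2  adagrad        436   mnist
filter rows where loss_x100 <= 359:
       opt  loss_x100 dataset
0     adam         11      c4
1  adagrad        107      c4
3  adagrad        120      c4
4     adam        129    imdb
5     adam        288    imdb
6     adam        359    imdb
drop duplicate opt (keep=last):
       opt  loss_x100 dataset
3  adagrad        120      c4
6     adam        359    imdb
mean of column 'loss_x100' → 239.5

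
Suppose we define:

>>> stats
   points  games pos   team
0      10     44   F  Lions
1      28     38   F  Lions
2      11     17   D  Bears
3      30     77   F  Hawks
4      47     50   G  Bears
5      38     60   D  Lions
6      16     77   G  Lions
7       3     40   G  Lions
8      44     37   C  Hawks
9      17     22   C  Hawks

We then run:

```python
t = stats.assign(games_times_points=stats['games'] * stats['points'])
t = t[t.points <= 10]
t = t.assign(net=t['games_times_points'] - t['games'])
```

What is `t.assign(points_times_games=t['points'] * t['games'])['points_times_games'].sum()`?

560

add column games_times_points = stats['games'] * stats['points']:
   points  games pos   team  games_times_points
0      10     44   F  Lions                 440
1      28     38   F  Lions                1064
2      11     17   D  Bears                 187
3      30     77   F  Hawks                2310
4      47     50   G  Bears                2350
5      38     60   D  Lions                2280
6      16     77   G  Lions                1232
7       3     40   G  Lions                 120
8      44     37   C  Hawks                1628
9      17     22   C  Hawks                 374
filter rows where points <= 10:
   points  games pos   team  games_times_points
0      10     44   F  Lions                 440
7       3     40   G  Lions                 120
add column net = t['games_times_points'] - t['games']:
   points  games pos   team  games_times_points  net
0      10     44   F  Lions                 440  396
7       3     40   G  Lions                 120   80
add column points_times_games = t['points'] * t['games']:
   points  games pos   team  games_times_points  net  points_times_games
0      10     44   F  Lions                 440  396                 440
7       3     40   G  Lions                 120   80                 120
So sum() = 560.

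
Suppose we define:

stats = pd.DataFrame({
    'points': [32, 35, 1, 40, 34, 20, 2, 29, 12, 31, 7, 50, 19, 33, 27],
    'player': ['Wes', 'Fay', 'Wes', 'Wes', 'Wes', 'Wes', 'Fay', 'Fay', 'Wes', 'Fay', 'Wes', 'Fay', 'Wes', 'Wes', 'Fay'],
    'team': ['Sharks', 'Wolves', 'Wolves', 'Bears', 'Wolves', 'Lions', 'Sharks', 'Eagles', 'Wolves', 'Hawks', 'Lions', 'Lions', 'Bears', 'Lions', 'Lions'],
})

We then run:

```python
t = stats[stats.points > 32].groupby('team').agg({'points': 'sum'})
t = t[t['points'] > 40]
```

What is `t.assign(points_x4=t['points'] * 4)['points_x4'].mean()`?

304.0

filter rows where points > 32:
    points player    team
1       35    Fay  Wolves
3       40    Wes   Bears
4       34    Wes  Wolves
11      50    Fay   Lions
13      33    Wes   Lions
group by team, sum of points:
        points
team          
Bears       40
Lions       83
Wolves      69
filter rows where points > 40:
        points
team          
Lions       83
Wolves      69
add column points_x4 = t['points'] * 4:
        points  points_x4
team                     
Lions       83        332
Wolves      69        276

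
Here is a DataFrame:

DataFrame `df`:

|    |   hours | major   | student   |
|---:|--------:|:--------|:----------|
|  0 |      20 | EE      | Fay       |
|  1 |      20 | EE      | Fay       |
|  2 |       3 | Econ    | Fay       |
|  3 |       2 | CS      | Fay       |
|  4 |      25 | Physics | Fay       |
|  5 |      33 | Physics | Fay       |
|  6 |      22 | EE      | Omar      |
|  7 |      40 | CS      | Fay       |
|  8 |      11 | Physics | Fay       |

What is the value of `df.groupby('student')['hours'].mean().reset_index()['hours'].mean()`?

group by student, mean of hours:
student
Fay     19.25
Omar    22.00
Name: hours, dtype: float64
reset_index():
  student  hours
0     Fay  19.25
1    Omar  22.00

20.625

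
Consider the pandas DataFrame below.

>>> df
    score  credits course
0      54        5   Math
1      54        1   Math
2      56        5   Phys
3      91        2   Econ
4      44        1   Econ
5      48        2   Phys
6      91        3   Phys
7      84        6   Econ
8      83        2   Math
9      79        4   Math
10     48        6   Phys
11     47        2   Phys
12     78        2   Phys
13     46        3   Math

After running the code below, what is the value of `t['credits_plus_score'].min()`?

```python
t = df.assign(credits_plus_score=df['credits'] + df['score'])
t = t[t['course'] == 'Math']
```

49

add column credits_plus_score = df['credits'] + df['score']:
    score  credits course  credits_plus_score
0      54        5   Math                  59
1      54        1   Math                  55
2      56        5   Phys                  61
3      91        2   Econ                  93
4      44        1   Econ                  45
5      48        2   Phys                  50
6      91        3   Phys                  94
7      84        6   Econ                  90
8      83        2   Math                  85
9      79        4   Math                  83
10     48        6   Phys                  54
11     47        2   Phys                  49
12     78        2   Phys                  80
13     46        3   Math                  49
filter rows where course == 'Math':
    score  credits course  credits_plus_score
0      54        5   Math                  59
1      54        1   Math                  55
8      83        2   Math                  85
9      79        4   Math                  83
13     46        3   Math                  49
Then the min of column 'credits_plus_score': 49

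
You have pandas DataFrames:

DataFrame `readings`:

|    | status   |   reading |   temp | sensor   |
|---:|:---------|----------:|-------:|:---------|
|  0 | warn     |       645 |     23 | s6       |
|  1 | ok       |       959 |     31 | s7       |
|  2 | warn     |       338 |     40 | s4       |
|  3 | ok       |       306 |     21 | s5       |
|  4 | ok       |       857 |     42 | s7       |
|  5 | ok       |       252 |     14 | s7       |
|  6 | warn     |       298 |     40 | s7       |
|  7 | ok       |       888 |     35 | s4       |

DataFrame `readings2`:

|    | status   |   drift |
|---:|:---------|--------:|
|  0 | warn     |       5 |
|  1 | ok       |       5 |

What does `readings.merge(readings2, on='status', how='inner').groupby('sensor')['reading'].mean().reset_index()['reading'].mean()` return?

538.875

merge on 'status' (how='inner') → 8 rows:
  status  reading  temp sensor  drift
0   warn      645    23     s6      5
1     ok      959    31     s7      5
2   warn      338    40     s4      5
3     ok      306    21     s5      5
4     ok      857    42     s7      5
5     ok      252    14     s7      5
6   warn      298    40     s7      5
7     ok      888    35     s4      5
group by sensor, mean of reading:
sensor
s4    613.0
s5    306.0
s6    645.0
s7    591.5
Name: reading, dtype: float64
reset_index():
  sensor  reading
0     s4    613.0
1     s5    306.0
2     s6    645.0
3     s7    591.5
Finally, mean of column 'reading' = 538.875.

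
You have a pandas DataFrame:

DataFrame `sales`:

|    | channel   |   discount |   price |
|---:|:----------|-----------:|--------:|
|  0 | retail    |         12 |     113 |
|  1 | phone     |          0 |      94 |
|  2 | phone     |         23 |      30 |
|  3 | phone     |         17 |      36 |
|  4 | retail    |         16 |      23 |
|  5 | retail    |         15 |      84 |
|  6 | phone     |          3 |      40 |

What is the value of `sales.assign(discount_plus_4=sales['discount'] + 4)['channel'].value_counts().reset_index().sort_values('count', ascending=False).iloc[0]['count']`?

4

add column discount_plus_4 = sales['discount'] + 4:
  channel  discount  price  discount_plus_4
0  retail        12    113               16
1   phone         0     94                4
2   phone        23     30               27
3   phone        17     36               21
4  retail        16     23               20
5  retail        15     84               19
6   phone         3     40                7
value_counts of channel:
channel
phone     4
retail    3
Name: count, dtype: int64
reset_index():
  channel  count
0   phone      4
1  retail      3
sort by count descending:
  channel  count
0   phone      4
1  retail      3
The value at position 0, column 'count' is 4.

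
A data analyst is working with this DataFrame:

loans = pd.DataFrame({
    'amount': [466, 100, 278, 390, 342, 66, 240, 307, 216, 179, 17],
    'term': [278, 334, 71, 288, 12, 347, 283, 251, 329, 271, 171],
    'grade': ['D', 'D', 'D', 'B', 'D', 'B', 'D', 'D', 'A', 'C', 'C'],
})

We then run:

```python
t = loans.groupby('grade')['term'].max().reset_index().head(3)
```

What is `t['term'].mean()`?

group by grade, max of term:
grade
A    329
B    347
C    271
D    334
Name: term, dtype: int64
reset_index():
  grade  term
0     A   329
1     B   347
2     C   271
3     D   334
take first 3 rows:
  grade  term
0     A   329
1     B   347
2     C   271

315.666666667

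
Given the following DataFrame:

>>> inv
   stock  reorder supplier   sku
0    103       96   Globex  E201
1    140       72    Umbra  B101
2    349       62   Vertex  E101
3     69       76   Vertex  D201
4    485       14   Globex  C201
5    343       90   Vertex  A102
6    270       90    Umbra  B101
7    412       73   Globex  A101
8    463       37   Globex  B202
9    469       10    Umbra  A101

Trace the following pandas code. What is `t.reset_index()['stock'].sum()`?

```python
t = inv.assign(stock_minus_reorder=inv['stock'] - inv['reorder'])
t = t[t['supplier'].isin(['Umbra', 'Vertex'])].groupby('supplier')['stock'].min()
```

add column stock_minus_reorder = inv['stock'] - inv['reorder']:
   stock  reorder supplier   sku  stock_minus_reorder
0    103       96   Globex  E201                    7
1    140       72    Umbra  B101                   68
2    349       62   Vertex  E101                  287
3     69       76   Vertex  D201                   -7
4    485       14   Globex  C201                  471
5    343       90   Vertex  A102                  253
6    270       90    Umbra  B101                  180
7    412       73   Globex  A101                  339
8    463       37   Globex  B202                  426
9    469       10    Umbra  A101                  459
filter rows where supplier in ['Umbra', 'Vertex']:
   stock  reorder supplier   sku  stock_minus_reorder
1    140       72    Umbra  B101                   68
2    349       62   Vertex  E101                  287
3     69       76   Vertex  D201                   -7
5    343       90   Vertex  A102                  253
6    270       90    Umbra  B101                  180
9    469       10    Umbra  A101                  459
group by supplier, min of stock:
supplier
Umbra     140
Vertex     69
Name: stock, dtype: int64
reset_index():
  supplier  stock
0    Umbra    140
1   Vertex     69
sum of column 'stock' → 209

209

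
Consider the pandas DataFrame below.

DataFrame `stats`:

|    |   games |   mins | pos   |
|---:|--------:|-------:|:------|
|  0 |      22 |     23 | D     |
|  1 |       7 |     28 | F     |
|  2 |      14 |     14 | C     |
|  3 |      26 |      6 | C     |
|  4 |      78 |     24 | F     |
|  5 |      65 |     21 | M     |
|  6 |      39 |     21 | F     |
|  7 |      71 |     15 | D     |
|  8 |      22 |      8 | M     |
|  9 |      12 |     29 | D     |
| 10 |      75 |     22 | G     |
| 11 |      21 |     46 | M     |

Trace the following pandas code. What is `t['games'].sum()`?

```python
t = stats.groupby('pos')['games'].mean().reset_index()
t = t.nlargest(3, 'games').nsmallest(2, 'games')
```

77.3333333333

group by pos, mean of games:
pos
C    20.000000
D    35.000000
F    41.333333
G    75.000000
M    36.000000
Name: games, dtype: float64
reset_index():
  pos      games
0   C  20.000000
1   D  35.000000
2   F  41.333333
3   G  75.000000
4   M  36.000000
take 3 rows with largest games:
  pos      games
3   G  75.000000
2   F  41.333333
4   M  36.000000
take 2 rows with smallest games:
  pos      games
4   M  36.000000
2   F  41.333333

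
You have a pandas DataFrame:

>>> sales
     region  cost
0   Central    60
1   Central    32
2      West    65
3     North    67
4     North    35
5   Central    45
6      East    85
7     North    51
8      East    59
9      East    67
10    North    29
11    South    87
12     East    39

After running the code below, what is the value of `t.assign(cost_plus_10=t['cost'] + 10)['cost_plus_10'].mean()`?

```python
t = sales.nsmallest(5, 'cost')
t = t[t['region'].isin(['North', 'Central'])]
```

take 5 rows with smallest cost:
     region  cost
10    North    29
1   Central    32
4     North    35
12     East    39
5   Central    45
filter rows where region in ['North', 'Central']:
     region  cost
10    North    29
1   Central    32
4     North    35
5   Central    45
add column cost_plus_10 = t['cost'] + 10:
     region  cost  cost_plus_10
10    North    29            39
1   Central    32            42
4     North    35            45
5   Central    45            55
Then the mean of column 'cost_plus_10': 45.25

45.25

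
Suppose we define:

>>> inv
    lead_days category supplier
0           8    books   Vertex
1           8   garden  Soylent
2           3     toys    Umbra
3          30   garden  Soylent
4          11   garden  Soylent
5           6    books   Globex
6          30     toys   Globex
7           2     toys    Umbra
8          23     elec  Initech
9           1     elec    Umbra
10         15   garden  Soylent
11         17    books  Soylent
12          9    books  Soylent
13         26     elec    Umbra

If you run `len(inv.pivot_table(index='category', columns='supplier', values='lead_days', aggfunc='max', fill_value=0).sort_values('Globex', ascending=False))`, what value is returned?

pivot: rows=category, cols=supplier, max(lead_days):
supplier  Globex  Initech  Soylent  Umbra  Vertex
category                                         
books          6        0       17      0       8
elec           0       23        0     26       0
garden         0        0       30      0       0
toys          30        0        0      3       0
sort by Globex descending:
supplier  Globex  Initech  Soylent  Umbra  Vertex
category                                         
toys          30        0        0      3       0
books          6        0       17      0       8
elec           0       23        0     26       0
garden         0        0       30      0       0
Hence 4.

4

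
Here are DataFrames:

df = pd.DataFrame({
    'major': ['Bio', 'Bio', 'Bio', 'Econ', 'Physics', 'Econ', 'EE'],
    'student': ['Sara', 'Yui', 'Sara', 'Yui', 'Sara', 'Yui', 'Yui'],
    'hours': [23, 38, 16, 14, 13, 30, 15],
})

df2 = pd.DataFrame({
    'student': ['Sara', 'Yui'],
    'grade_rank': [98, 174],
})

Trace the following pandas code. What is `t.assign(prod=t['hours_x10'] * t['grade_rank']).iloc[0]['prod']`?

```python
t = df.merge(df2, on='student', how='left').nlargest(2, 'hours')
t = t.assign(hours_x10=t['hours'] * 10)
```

66120

merge on 'student' (how='left') → 7 rows:
     major student  hours  grade_rank
0      Bio    Sara     23          98
1      Bio     Yui     38         174
2      Bio    Sara     16          98
3     Econ     Yui     14         174
4  Physics    Sara     13          98
5     Econ     Yui     30         174
6       EE     Yui     15         174
take 2 rows with largest hours:
  major student  hours  grade_rank
1   Bio     Yui     38         174
5  Econ     Yui     30         174
add column hours_x10 = t['hours'] * 10:
  major student  hours  grade_rank  hours_x10
1   Bio     Yui     38         174        380
5  Econ     Yui     30         174        300
add column prod = t['hours_x10'] * t['grade_rank']:
  major student  hours  grade_rank  hours_x10   prod
1   Bio     Yui     38         174        380  66120
5  Econ     Yui     30         174        300  52200
Finally, value at position 0, column 'prod' = 66120.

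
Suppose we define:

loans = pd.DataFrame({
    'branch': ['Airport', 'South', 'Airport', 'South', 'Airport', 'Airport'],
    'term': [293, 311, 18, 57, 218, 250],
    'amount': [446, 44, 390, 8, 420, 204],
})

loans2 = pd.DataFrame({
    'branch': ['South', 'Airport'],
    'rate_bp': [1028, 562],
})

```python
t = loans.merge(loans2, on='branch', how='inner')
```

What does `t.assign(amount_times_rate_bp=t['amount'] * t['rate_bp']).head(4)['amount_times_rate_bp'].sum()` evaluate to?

523288

merge on 'branch' (how='inner') → 6 rows:
    branch  term  amount  rate_bp
0  Airport   293     446      562
1    South   311      44     1028
2  Airport    18     390      562
3    South    57       8     1028
4  Airport   218     420      562
5  Airport   250     204      562
add column amount_times_rate_bp = t['amount'] * t['rate_bp']:
    branch  term  amount  rate_bp  amount_times_rate_bp
0  Airport   293     446      562                250652
1    South   311      44     1028                 45232
2  Airport    18     390      562                219180
3    South    57       8     1028                  8224
4  Airport   218     420      562                236040
5  Airport   250     204      562                114648
take first 4 rows:
    branch  term  amount  rate_bp  amount_times_rate_bp
0  Airport   293     446      562                250652
1    South   311      44     1028                 45232
2  Airport    18     390      562                219180
3    South    57       8     1028                  8224
Reading off the sum of column 'amount_times_rate_bp', we get 523288.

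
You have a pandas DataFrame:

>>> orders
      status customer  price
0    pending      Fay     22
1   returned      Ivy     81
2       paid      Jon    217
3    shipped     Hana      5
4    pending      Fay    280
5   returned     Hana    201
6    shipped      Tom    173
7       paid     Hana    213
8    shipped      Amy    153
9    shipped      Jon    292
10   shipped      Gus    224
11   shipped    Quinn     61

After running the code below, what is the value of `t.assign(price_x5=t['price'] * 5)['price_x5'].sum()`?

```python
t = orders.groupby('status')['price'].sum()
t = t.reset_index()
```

9610

group by status, sum of price:
status
paid        430
pending     302
returned    282
shipped     908
Name: price, dtype: int64
reset_index():
     status  price
0      paid    430
1   pending    302
2  returned    282
3   shipped    908
add column price_x5 = t['price'] * 5:
     status  price  price_x5
0      paid    430      2150
1   pending    302      1510
2  returned    282      1410
3   shipped    908      4540
Finally, sum of column 'price_x5' = 9610.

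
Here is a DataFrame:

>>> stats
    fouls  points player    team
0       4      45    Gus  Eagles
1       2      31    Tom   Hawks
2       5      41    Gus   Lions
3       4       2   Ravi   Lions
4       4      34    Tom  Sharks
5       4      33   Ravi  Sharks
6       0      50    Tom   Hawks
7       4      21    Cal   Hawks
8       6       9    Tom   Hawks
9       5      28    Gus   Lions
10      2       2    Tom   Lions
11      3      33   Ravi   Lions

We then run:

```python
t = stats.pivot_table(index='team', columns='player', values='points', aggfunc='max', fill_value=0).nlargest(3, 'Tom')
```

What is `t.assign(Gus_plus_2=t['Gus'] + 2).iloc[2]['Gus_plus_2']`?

pivot: rows=team, cols=player, max(points):
player  Cal  Gus  Ravi  Tom
team                       
Eagles    0   45     0    0
Hawks    21    0     0   50
Lions     0   41    33    2
Sharks    0    0    33   34
take 3 rows with largest Tom:
player  Cal  Gus  Ravi  Tom
team                       
Hawks    21    0     0   50
Sharks    0    0    33   34
Lions     0   41    33    2
add column Gus_plus_2 = t['Gus'] + 2:
player  Cal  Gus  Ravi  Tom  Gus_plus_2
team                                   
Hawks    21    0     0   50           2
Sharks    0    0    33   34           2
Lions     0   41    33    2          43
Reading off the value at position 2, column 'Gus_plus_2', we get 43.

43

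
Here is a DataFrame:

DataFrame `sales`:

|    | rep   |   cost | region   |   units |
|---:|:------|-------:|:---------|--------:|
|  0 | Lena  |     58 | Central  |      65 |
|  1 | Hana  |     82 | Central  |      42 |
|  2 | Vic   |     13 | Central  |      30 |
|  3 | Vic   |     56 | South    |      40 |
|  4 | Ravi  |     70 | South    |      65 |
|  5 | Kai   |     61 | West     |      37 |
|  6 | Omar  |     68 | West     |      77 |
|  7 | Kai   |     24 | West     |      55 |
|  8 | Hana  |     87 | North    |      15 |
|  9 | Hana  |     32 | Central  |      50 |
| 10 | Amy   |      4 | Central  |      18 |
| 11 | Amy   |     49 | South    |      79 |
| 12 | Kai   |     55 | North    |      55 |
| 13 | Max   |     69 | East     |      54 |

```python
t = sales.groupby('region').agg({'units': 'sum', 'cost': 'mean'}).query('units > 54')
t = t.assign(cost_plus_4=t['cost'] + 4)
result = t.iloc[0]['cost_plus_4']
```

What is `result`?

group by region: sum(units), mean(cost):
         units       cost
region                   
Central    205  37.800000
East        54  69.000000
North       70  71.000000
South      184  58.333333
West       169  51.000000
filter rows where units > 54:
         units       cost
region                   
Central    205  37.800000
North       70  71.000000
South      184  58.333333
West       169  51.000000
add column cost_plus_4 = t['cost'] + 4:
         units       cost  cost_plus_4
region                                
Central    205  37.800000    41.800000
North       70  71.000000    75.000000
South      184  58.333333    62.333333
West       169  51.000000    55.000000

41.8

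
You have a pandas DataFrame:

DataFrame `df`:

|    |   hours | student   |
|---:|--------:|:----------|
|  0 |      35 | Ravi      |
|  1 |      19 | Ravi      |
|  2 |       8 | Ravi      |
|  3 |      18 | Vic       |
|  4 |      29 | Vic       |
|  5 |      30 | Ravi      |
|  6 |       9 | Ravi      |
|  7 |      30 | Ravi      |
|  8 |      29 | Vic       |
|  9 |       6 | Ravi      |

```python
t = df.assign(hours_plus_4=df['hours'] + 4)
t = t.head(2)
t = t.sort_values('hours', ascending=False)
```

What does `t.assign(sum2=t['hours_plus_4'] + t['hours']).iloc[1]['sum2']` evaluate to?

42

add column hours_plus_4 = df['hours'] + 4:
   hours student  hours_plus_4
0     35    Ravi            39
1     19    Ravi            23
2      8    Ravi            12
3     18     Vic            22
4     29     Vic            33
5     30    Ravi            34
6      9    Ravi            13
7     30    Ravi            34
8     29     Vic            33
9      6    Ravi            10
take first 2 rows:
   hours student  hours_plus_4
0     35    Ravi            39
1     19    Ravi            23
sort by hours descending:
   hours student  hours_plus_4
0     35    Ravi            39
1     19    Ravi            23
add column sum2 = t['hours_plus_4'] + t['hours']:
   hours student  hours_plus_4  sum2
0     35    Ravi            39    74
1     19    Ravi            23    42
Reading off the value at position 1, column 'sum2', we get 42.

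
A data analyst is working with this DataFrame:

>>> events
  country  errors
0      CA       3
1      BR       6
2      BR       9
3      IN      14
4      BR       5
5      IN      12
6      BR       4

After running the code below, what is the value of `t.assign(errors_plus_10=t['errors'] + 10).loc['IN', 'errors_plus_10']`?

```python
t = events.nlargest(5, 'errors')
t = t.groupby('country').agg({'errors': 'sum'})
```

36

take 5 rows with largest errors:
  country  errors
3      IN      14
5      IN      12
2      BR       9
1      BR       6
4      BR       5
group by country, sum of errors:
         errors
country        
BR           20
IN           26
add column errors_plus_10 = t['errors'] + 10:
         errors  errors_plus_10
country                        
BR           20              30
IN           26              36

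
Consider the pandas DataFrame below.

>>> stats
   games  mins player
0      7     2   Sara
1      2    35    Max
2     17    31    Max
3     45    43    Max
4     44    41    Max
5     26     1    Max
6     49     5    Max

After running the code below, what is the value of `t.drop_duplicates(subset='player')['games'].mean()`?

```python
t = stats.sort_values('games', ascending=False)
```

sort by games descending:
   games  mins player
6     49     5    Max
3     45    43    Max
4     44    41    Max
5     26     1    Max
2     17    31    Max
0      7     2   Sara
1      2    35    Max
drop duplicate player (keep=first):
   games  mins player
6     49     5    Max
0      7     2   Sara

28.0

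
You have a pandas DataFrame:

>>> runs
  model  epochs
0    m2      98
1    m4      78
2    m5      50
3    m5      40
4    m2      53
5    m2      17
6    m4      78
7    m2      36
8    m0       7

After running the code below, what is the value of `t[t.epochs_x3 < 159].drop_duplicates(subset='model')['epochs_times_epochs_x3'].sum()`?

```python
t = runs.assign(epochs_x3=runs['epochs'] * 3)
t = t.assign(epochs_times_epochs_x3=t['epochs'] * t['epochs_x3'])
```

add column epochs_x3 = runs['epochs'] * 3:
  model  epochs  epochs_x3
0    m2      98        294
1    m4      78        234
2    m5      50        150
3    m5      40        120
4    m2      53        159
5    m2      17         51
6    m4      78        234
7    m2      36        108
8    m0       7         21
add column epochs_times_epochs_x3 = t['epochs'] * t['epochs_x3']:
  model  epochs  epochs_x3  epochs_times_epochs_x3
0    m2      98        294                   28812
1    m4      78        234                   18252
2    m5      50        150                    7500
3    m5      40        120                    4800
4    m2      53        159                    8427
5    m2      17         51                     867
6    m4      78        234                   18252
7    m2      36        108                    3888
8    m0       7         21                     147
filter rows where epochs_x3 < 159:
  model  epochs  epochs_x3  epochs_times_epochs_x3
2    m5      50        150                    7500
3    m5      40        120                    4800
5    m2      17         51                     867
7    m2      36        108                    3888
8    m0       7         21                     147
drop duplicate model (keep=first):
  model  epochs  epochs_x3  epochs_times_epochs_x3
2    m5      50        150                    7500
5    m2      17         51                     867
8    m0       7         21                     147

8514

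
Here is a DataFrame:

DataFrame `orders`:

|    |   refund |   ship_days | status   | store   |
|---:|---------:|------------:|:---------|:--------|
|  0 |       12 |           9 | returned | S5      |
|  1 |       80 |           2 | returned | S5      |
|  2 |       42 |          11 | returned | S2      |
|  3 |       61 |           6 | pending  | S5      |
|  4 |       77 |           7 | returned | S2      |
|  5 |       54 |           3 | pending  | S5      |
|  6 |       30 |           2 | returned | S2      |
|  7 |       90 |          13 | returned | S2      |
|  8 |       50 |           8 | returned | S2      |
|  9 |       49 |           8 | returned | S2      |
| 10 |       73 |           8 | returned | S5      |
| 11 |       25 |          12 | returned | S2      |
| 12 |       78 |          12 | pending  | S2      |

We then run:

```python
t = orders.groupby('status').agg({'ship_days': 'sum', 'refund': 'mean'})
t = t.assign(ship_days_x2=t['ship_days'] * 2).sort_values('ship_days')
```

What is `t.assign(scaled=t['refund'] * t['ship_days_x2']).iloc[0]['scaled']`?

2702.0

group by status: sum(ship_days), mean(refund):
          ship_days     refund
status                        
pending          21  64.333333
returned         80  52.800000
add column ship_days_x2 = t['ship_days'] * 2:
          ship_days     refund  ship_days_x2
status                                      
pending          21  64.333333            42
returned         80  52.800000           160
sort by ship_days:
          ship_days     refund  ship_days_x2
status                                      
pending          21  64.333333            42
returned         80  52.800000           160
add column scaled = t['refund'] * t['ship_days_x2']:
          ship_days     refund  ship_days_x2  scaled
status                                              
pending          21  64.333333            42  2702.0
returned         80  52.800000           160  8448.0
Hence 2702.0.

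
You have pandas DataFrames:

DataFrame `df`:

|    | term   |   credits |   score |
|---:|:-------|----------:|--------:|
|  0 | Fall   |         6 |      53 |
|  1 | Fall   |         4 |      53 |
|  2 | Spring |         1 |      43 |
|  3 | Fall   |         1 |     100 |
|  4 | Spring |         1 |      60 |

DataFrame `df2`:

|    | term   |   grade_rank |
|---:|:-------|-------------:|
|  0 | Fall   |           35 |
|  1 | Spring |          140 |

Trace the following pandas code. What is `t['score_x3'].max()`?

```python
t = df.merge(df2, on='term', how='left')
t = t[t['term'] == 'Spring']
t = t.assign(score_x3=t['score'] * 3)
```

180

merge on 'term' (how='left') → 5 rows:
     term  credits  score  grade_rank
0    Fall        6     53          35
1    Fall        4     53          35
2  Spring        1     43         140
3    Fall        1    100          35
4  Spring        1     60         140
filter rows where term == 'Spring':
     term  credits  score  grade_rank
2  Spring        1     43         140
4  Spring        1     60         140
add column score_x3 = t['score'] * 3:
     term  credits  score  grade_rank  score_x3
2  Spring        1     43         140       129
4  Spring        1     60         140       180
Taking the max of column 'score_x3' gives 180.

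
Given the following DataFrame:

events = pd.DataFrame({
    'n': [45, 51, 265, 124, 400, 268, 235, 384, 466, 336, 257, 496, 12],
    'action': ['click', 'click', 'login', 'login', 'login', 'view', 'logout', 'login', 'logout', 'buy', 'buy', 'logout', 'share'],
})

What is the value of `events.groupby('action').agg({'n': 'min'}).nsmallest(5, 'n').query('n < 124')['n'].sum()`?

57

group by action, min of n:
          n
action     
buy     257
click    45
login   124
logout  235
share    12
view    268
take 5 rows with smallest n:
          n
action     
share    12
click    45
login   124
logout  235
buy     257
filter rows where n < 124:
         n
action    
share   12
click   45
Reading off the sum of column 'n', we get 57.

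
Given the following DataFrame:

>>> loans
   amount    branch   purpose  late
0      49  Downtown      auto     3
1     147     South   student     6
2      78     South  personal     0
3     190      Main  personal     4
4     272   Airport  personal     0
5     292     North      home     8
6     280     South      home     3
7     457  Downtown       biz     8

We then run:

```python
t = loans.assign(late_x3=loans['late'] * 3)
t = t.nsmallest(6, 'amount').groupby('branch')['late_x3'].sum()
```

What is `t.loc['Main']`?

add column late_x3 = loans['late'] * 3:
   amount    branch   purpose  late  late_x3
0      49  Downtown      auto     3        9
1     147     South   student     6       18
2      78     South  personal     0        0
3     190      Main  personal     4       12
4     272   Airport  personal     0        0
5     292     North      home     8       24
6     280     South      home     3        9
7     457  Downtown       biz     8       24
take 6 rows with smallest amount:
   amount    branch   purpose  late  late_x3
0      49  Downtown      auto     3        9
2      78     South  personal     0        0
1     147     South   student     6       18
3     190      Main  personal     4       12
4     272   Airport  personal     0        0
6     280     South      home     3        9
group by branch, sum of late_x3:
branch
Airport      0
Downtown     9
Main        12
South       27
Name: late_x3, dtype: int64
Reading off the value at index 'Main', we get 12.

12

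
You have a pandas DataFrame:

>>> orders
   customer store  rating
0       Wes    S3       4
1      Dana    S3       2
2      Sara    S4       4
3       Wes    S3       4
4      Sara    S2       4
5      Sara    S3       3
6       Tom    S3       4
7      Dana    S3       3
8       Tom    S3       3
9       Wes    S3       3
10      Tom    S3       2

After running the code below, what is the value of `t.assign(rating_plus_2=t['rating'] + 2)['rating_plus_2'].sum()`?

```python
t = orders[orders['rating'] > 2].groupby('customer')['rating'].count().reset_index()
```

17

filter rows where rating > 2:
  customer store  rating
0      Wes    S3       4
2     Sara    S4       4
3      Wes    S3       4
4     Sara    S2       4
5     Sara    S3       3
6      Tom    S3       4
7     Dana    S3       3
8      Tom    S3       3
9      Wes    S3       3
group by customer, count of rating:
customer
Dana    1
Sara    3
Tom     2
Wes     3
Name: rating, dtype: int64
reset_index():
  customer  rating
0     Dana       1
1     Sara       3
2      Tom       2
3      Wes       3
add column rating_plus_2 = t['rating'] + 2:
  customer  rating  rating_plus_2
0     Dana       1              3
1     Sara       3              5
2      Tom       2              4
3      Wes       3              5
sum of column 'rating_plus_2' → 17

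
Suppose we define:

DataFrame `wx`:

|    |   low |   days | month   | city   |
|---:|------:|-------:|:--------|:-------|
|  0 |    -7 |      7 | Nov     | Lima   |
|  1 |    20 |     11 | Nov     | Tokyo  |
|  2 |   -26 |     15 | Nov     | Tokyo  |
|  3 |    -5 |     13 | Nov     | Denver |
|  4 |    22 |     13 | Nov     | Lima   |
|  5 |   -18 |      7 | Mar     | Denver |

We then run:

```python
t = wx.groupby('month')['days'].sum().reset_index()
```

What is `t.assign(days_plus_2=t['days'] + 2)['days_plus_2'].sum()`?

group by month, sum of days:
month
Mar     7
Nov    59
Name: days, dtype: int64
reset_index():
  month  days
0   Mar     7
1   Nov    59
add column days_plus_2 = t['days'] + 2:
  month  days  days_plus_2
0   Mar     7            9
1   Nov    59           61

70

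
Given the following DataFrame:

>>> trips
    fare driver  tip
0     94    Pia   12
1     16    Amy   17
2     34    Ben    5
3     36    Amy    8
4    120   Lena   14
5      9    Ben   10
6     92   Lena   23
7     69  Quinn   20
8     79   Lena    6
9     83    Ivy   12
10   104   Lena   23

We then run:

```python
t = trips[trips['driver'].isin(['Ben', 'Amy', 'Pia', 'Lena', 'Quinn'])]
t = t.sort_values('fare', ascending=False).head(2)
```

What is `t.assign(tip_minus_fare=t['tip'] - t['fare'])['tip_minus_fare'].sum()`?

-187

filter rows where driver in ['Ben', 'Amy', 'Pia', 'Lena', 'Quinn']:
    fare driver  tip
0     94    Pia   12
1     16    Amy   17
2     34    Ben    5
3     36    Amy    8
4    120   Lena   14
5      9    Ben   10
6     92   Lena   23
7     69  Quinn   20
8     79   Lena    6
10   104   Lena   23
sort by fare descending:
    fare driver  tip
4    120   Lena   14
10   104   Lena   23
0     94    Pia   12
6     92   Lena   23
8     79   Lena    6
7     69  Quinn   20
3     36    Amy    8
2     34    Ben    5
1     16    Amy   17
5      9    Ben   10
take first 2 rows:
    fare driver  tip
4    120   Lena   14
10   104   Lena   23
add column tip_minus_fare = t['tip'] - t['fare']:
    fare driver  tip  tip_minus_fare
4    120   Lena   14            -106
10   104   Lena   23             -81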